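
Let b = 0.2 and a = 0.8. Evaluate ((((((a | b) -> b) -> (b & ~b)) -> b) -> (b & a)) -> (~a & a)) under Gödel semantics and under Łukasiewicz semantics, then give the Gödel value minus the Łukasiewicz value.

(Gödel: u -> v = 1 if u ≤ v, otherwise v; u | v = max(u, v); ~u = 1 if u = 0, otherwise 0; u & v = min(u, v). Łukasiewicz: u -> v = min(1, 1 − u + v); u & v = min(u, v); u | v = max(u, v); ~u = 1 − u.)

Gödel evaluation:
  (a | b) = max(0.8, 0.2) = 0.8
  ((a | b) -> b): 0.8 > 0.2, so result = 0.2
  ~b: Gödel ¬ of 0.2 = 0 (operand ≠ 0)
  (b & ~b) = min(0.2, 0) = 0
  (((a | b) -> b) -> (b & ~b)): 0.2 > 0, so result = 0
  ((((a | b) -> b) -> (b & ~b)) -> b): 0 ≤ 0.2, so result = 1
  (b & a) = min(0.2, 0.8) = 0.2
  (((((a | b) -> b) -> (b & ~b)) -> b) -> (b & a)): 1 > 0.2, so result = 0.2
  ~a: Gödel ¬ of 0.8 = 0 (operand ≠ 0)
  (~a & a) = min(0, 0.8) = 0
  ((((((a | b) -> b) -> (b & ~b)) -> b) -> (b & a)) -> (~a & a)): 0.2 > 0, so result = 0
  Gödel value = 0
Łukasiewicz evaluation:
  (a | b) = max(0.8, 0.2) = 0.8
  ((a | b) -> b): min(1, 1 − 0.8 + 0.2) = 0.4
  ~b: Łukasiewicz ¬ gives 1 − 0.2 = 0.8
  (b & ~b) = min(0.2, 0.8) = 0.2
  (((a | b) -> b) -> (b & ~b)): min(1, 1 − 0.4 + 0.2) = 0.8
  ((((a | b) -> b) -> (b & ~b)) -> b): min(1, 1 − 0.8 + 0.2) = 0.4
  (b & a) = min(0.2, 0.8) = 0.2
  (((((a | b) -> b) -> (b & ~b)) -> b) -> (b & a)): min(1, 1 − 0.4 + 0.2) = 0.8
  ~a: Łukasiewicz ¬ gives 1 − 0.8 = 0.2
  (~a & a) = min(0.2, 0.8) = 0.2
  ((((((a | b) -> b) -> (b & ~b)) -> b) -> (b & a)) -> (~a & a)): min(1, 1 − 0.8 + 0.2) = 0.4
  Łukasiewicz value = 0.4
Difference: 0 − 0.4 = -0.40

-0.40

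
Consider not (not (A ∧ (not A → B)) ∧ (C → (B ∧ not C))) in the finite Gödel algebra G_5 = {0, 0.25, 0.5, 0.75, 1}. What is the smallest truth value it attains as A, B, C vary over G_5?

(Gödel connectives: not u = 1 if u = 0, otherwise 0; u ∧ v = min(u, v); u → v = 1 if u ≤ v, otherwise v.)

0.00

The minimum is attained at A = 0, B = 0, C = 0:
  not A: Gödel ¬ of 0 = 1 (operand is 0)
  (not A → B): 1 > 0, so result = 0
  (A ∧ (not A → B)) = min(0, 0) = 0
  not (A ∧ (not A → B)): Gödel ¬ of 0 = 1 (operand is 0)
  not C: Gödel ¬ of 0 = 1 (operand is 0)
  (B ∧ not C) = min(0, 1) = 0
  (C → (B ∧ not C)): 0 ≤ 0, so result = 1
  (not (A ∧ (not A → B)) ∧ (C → (B ∧ not C))) = min(1, 1) = 1
  not (not (A ∧ (not A → B)) ∧ (C → (B ∧ not C))): Gödel ¬ of 1 = 0 (operand ≠ 0)
Checking all 125 assignments confirms none give a value below 0.00.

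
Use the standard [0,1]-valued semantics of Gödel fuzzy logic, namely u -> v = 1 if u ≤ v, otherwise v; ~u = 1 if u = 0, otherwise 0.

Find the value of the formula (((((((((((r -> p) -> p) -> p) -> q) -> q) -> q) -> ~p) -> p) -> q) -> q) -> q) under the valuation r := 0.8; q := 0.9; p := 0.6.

(r -> p): 0.8 > 0.6, so result = 0.6
((r -> p) -> p): 0.6 ≤ 0.6, so result = 1
(((r -> p) -> p) -> p): 1 > 0.6, so result = 0.6
((((r -> p) -> p) -> p) -> q): 0.6 ≤ 0.9, so result = 1
(((((r -> p) -> p) -> p) -> q) -> q): 1 > 0.9, so result = 0.9
((((((r -> p) -> p) -> p) -> q) -> q) -> q): 0.9 ≤ 0.9, so result = 1
~p: Gödel ¬ of 0.6 = 0 (operand ≠ 0)
(((((((r -> p) -> p) -> p) -> q) -> q) -> q) -> ~p): 1 > 0, so result = 0
((((((((r -> p) -> p) -> p) -> q) -> q) -> q) -> ~p) -> p): 0 ≤ 0.6, so result = 1
(((((((((r -> p) -> p) -> p) -> q) -> q) -> q) -> ~p) -> p) -> q): 1 > 0.9, so result = 0.9
((((((((((r -> p) -> p) -> p) -> q) -> q) -> q) -> ~p) -> p) -> q) -> q): 0.9 ≤ 0.9, so result = 1
(((((((((((r -> p) -> p) -> p) -> q) -> q) -> q) -> ~p) -> p) -> q) -> q) -> q): 1 > 0.9, so result = 0.9

0.90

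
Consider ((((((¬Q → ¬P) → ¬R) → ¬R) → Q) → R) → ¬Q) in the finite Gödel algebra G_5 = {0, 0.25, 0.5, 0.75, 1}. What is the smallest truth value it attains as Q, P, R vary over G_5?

The minimum is attained at Q = 0.25, P = 0, R = 0.25:
  ¬Q: Gödel ¬ of 0.25 = 0 (operand ≠ 0)
  ¬P: Gödel ¬ of 0 = 1 (operand is 0)
  (¬Q → ¬P): 0 ≤ 1, so result = 1
  ¬R: Gödel ¬ of 0.25 = 0 (operand ≠ 0)
  ((¬Q → ¬P) → ¬R): 1 > 0, so result = 0
  ¬R: Gödel ¬ of 0.25 = 0 (operand ≠ 0)
  (((¬Q → ¬P) → ¬R) → ¬R): 0 ≤ 0, so result = 1
  ((((¬Q → ¬P) → ¬R) → ¬R) → Q): 1 > 0.25, so result = 0.25
  (((((¬Q → ¬P) → ¬R) → ¬R) → Q) → R): 0.25 ≤ 0.25, so result = 1
  ¬Q: Gödel ¬ of 0.25 = 0 (operand ≠ 0)
  ((((((¬Q → ¬P) → ¬R) → ¬R) → Q) → R) → ¬Q): 1 > 0, so result = 0
Checking all 125 assignments confirms none give a value below 0.00.

0.00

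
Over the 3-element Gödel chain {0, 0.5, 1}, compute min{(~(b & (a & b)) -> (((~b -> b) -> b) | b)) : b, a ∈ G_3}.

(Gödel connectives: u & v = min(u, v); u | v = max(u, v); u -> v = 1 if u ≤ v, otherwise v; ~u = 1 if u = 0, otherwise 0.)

0.50

The minimum is attained at b = 0.5, a = 0:
  (a & b) = min(0, 0.5) = 0
  (b & (a & b)) = min(0.5, 0) = 0
  ~(b & (a & b)): Gödel ¬ of 0 = 1 (operand is 0)
  ~b: Gödel ¬ of 0.5 = 0 (operand ≠ 0)
  (~b -> b): 0 ≤ 0.5, so result = 1
  ((~b -> b) -> b): 1 > 0.5, so result = 0.5
  (((~b -> b) -> b) | b) = max(0.5, 0.5) = 0.5
  (~(b & (a & b)) -> (((~b -> b) -> b) | b)): 1 > 0.5, so result = 0.5
Checking all 9 assignments confirms none give a value below 0.50.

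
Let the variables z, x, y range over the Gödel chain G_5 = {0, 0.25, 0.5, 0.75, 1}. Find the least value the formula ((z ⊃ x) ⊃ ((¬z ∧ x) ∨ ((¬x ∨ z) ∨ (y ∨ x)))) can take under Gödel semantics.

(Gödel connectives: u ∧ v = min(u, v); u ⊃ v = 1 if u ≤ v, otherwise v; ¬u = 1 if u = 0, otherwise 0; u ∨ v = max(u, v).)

The minimum is attained at z = 0, x = 0.25, y = 0:
  (z ⊃ x): 0 ≤ 0.25, so result = 1
  ¬z: Gödel ¬ of 0 = 1 (operand is 0)
  (¬z ∧ x) = min(1, 0.25) = 0.25
  ¬x: Gödel ¬ of 0.25 = 0 (operand ≠ 0)
  (¬x ∨ z) = max(0, 0) = 0
  (y ∨ x) = max(0, 0.25) = 0.25
  ((¬x ∨ z) ∨ (y ∨ x)) = max(0, 0.25) = 0.25
  ((¬z ∧ x) ∨ ((¬x ∨ z) ∨ (y ∨ x))) = max(0.25, 0.25) = 0.25
  ((z ⊃ x) ⊃ ((¬z ∧ x) ∨ ((¬x ∨ z) ∨ (y ∨ x)))): 1 > 0.25, so result = 0.25
Checking all 125 assignments confirms none give a value below 0.25.

0.25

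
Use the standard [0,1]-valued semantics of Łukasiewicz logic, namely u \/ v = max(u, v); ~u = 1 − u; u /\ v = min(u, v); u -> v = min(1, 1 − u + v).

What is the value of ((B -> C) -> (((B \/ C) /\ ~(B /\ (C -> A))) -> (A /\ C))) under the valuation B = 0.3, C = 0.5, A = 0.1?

0.60

(B -> C): min(1, 1 − 0.3 + 0.5) = 1
(B \/ C) = max(0.3, 0.5) = 0.5
(C -> A): min(1, 1 − 0.5 + 0.1) = 0.6
(B /\ (C -> A)) = min(0.3, 0.6) = 0.3
~(B /\ (C -> A)): Łukasiewicz ¬ gives 1 − 0.3 = 0.7
((B \/ C) /\ ~(B /\ (C -> A))) = min(0.5, 0.7) = 0.5
(A /\ C) = min(0.1, 0.5) = 0.1
(((B \/ C) /\ ~(B /\ (C -> A))) -> (A /\ C)): min(1, 1 − 0.5 + 0.1) = 0.6
((B -> C) -> (((B \/ C) /\ ~(B /\ (C -> A))) -> (A /\ C))): min(1, 1 − 1 + 0.6) = 0.6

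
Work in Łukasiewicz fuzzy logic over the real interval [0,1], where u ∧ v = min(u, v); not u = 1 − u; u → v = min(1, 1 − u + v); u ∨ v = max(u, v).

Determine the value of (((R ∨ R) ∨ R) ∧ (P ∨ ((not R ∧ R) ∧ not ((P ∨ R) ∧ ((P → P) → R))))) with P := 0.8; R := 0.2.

0.20

(R ∨ R) = max(0.2, 0.2) = 0.2
((R ∨ R) ∨ R) = max(0.2, 0.2) = 0.2
not R: Łukasiewicz ¬ gives 1 − 0.2 = 0.8
(not R ∧ R) = min(0.8, 0.2) = 0.2
(P ∨ R) = max(0.8, 0.2) = 0.8
(P → P): min(1, 1 − 0.8 + 0.8) = 1
((P → P) → R): min(1, 1 − 1 + 0.2) = 0.2
((P ∨ R) ∧ ((P → P) → R)) = min(0.8, 0.2) = 0.2
not ((P ∨ R) ∧ ((P → P) → R)): Łukasiewicz ¬ gives 1 − 0.2 = 0.8
((not R ∧ R) ∧ not ((P ∨ R) ∧ ((P → P) → R))) = min(0.2, 0.8) = 0.2
(P ∨ ((not R ∧ R) ∧ not ((P ∨ R) ∧ ((P → P) → R)))) = max(0.8, 0.2) = 0.8
(((R ∨ R) ∨ R) ∧ (P ∨ ((not R ∧ R) ∧ not ((P ∨ R) ∧ ((P → P) → R))))) = min(0.2, 0.8) = 0.2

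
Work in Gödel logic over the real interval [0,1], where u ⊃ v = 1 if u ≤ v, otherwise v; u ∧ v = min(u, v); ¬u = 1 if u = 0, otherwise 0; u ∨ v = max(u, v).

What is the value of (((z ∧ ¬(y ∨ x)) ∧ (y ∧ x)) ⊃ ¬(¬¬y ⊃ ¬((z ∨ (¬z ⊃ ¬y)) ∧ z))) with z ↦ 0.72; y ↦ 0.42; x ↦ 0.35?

(y ∨ x) = max(0.42, 0.35) = 0.42
¬(y ∨ x): Gödel ¬ of 0.42 = 0 (operand ≠ 0)
(z ∧ ¬(y ∨ x)) = min(0.72, 0) = 0
(y ∧ x) = min(0.42, 0.35) = 0.35
((z ∧ ¬(y ∨ x)) ∧ (y ∧ x)) = min(0, 0.35) = 0
¬y: Gödel ¬ of 0.42 = 0 (operand ≠ 0)
¬¬y: Gödel ¬ of 0 = 1 (operand is 0)
¬z: Gödel ¬ of 0.72 = 0 (operand ≠ 0)
¬y: Gödel ¬ of 0.42 = 0 (operand ≠ 0)
(¬z ⊃ ¬y): 0 ≤ 0, so result = 1
(z ∨ (¬z ⊃ ¬y)) = max(0.72, 1) = 1
((z ∨ (¬z ⊃ ¬y)) ∧ z) = min(1, 0.72) = 0.72
¬((z ∨ (¬z ⊃ ¬y)) ∧ z): Gödel ¬ of 0.72 = 0 (operand ≠ 0)
(¬¬y ⊃ ¬((z ∨ (¬z ⊃ ¬y)) ∧ z)): 1 > 0, so result = 0
¬(¬¬y ⊃ ¬((z ∨ (¬z ⊃ ¬y)) ∧ z)): Gödel ¬ of 0 = 1 (operand is 0)
(((z ∧ ¬(y ∨ x)) ∧ (y ∧ x)) ⊃ ¬(¬¬y ⊃ ¬((z ∨ (¬z ⊃ ¬y)) ∧ z))): 0 ≤ 1, so result = 1

1.00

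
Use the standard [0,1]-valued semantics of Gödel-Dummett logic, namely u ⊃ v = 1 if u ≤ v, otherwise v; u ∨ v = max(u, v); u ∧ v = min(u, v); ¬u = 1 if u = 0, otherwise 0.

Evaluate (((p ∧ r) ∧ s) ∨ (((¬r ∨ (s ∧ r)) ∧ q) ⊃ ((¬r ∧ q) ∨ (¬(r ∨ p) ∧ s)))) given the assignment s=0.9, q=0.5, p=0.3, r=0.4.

(p ∧ r) = min(0.3, 0.4) = 0.3
((p ∧ r) ∧ s) = min(0.3, 0.9) = 0.3
¬r: Gödel ¬ of 0.4 = 0 (operand ≠ 0)
(s ∧ r) = min(0.9, 0.4) = 0.4
(¬r ∨ (s ∧ r)) = max(0, 0.4) = 0.4
((¬r ∨ (s ∧ r)) ∧ q) = min(0.4, 0.5) = 0.4
¬r: Gödel ¬ of 0.4 = 0 (operand ≠ 0)
(¬r ∧ q) = min(0, 0.5) = 0
(r ∨ p) = max(0.4, 0.3) = 0.4
¬(r ∨ p): Gödel ¬ of 0.4 = 0 (operand ≠ 0)
(¬(r ∨ p) ∧ s) = min(0, 0.9) = 0
((¬r ∧ q) ∨ (¬(r ∨ p) ∧ s)) = max(0, 0) = 0
(((¬r ∨ (s ∧ r)) ∧ q) ⊃ ((¬r ∧ q) ∨ (¬(r ∨ p) ∧ s))): 0.4 > 0, so result = 0
(((p ∧ r) ∧ s) ∨ (((¬r ∨ (s ∧ r)) ∧ q) ⊃ ((¬r ∧ q) ∨ (¬(r ∨ p) ∧ s)))) = max(0.3, 0) = 0.3

0.30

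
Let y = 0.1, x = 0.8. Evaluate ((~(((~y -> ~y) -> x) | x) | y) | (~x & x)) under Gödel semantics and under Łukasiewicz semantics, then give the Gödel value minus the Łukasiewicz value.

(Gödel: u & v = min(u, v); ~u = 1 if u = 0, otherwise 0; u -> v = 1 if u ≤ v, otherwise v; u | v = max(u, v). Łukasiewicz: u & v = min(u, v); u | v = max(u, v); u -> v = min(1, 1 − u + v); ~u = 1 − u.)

Gödel evaluation:
  ~y: Gödel ¬ of 0.1 = 0 (operand ≠ 0)
  ~y: Gödel ¬ of 0.1 = 0 (operand ≠ 0)
  (~y -> ~y): 0 ≤ 0, so result = 1
  ((~y -> ~y) -> x): 1 > 0.8, so result = 0.8
  (((~y -> ~y) -> x) | x) = max(0.8, 0.8) = 0.8
  ~(((~y -> ~y) -> x) | x): Gödel ¬ of 0.8 = 0 (operand ≠ 0)
  (~(((~y -> ~y) -> x) | x) | y) = max(0, 0.1) = 0.1
  ~x: Gödel ¬ of 0.8 = 0 (operand ≠ 0)
  (~x & x) = min(0, 0.8) = 0
  ((~(((~y -> ~y) -> x) | x) | y) | (~x & x)) = max(0.1, 0) = 0.1
  Gödel value = 0.1
Łukasiewicz evaluation:
  ~y: Łukasiewicz ¬ gives 1 − 0.1 = 0.9
  ~y: Łukasiewicz ¬ gives 1 − 0.1 = 0.9
  (~y -> ~y): min(1, 1 − 0.9 + 0.9) = 1
  ((~y -> ~y) -> x): min(1, 1 − 1 + 0.8) = 0.8
  (((~y -> ~y) -> x) | x) = max(0.8, 0.8) = 0.8
  ~(((~y -> ~y) -> x) | x): Łukasiewicz ¬ gives 1 − 0.8 = 0.2
  (~(((~y -> ~y) -> x) | x) | y) = max(0.2, 0.1) = 0.2
  ~x: Łukasiewicz ¬ gives 1 − 0.8 = 0.2
  (~x & x) = min(0.2, 0.8) = 0.2
  ((~(((~y -> ~y) -> x) | x) | y) | (~x & x)) = max(0.2, 0.2) = 0.2
  Łukasiewicz value = 0.2
Difference: 0.1 − 0.2 = -0.10

-0.10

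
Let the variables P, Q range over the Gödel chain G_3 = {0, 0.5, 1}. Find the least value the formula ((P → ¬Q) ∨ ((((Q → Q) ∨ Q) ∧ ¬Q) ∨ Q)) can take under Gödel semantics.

0.50

The minimum is attained at P = 0.5, Q = 0.5:
  ¬Q: Gödel ¬ of 0.5 = 0 (operand ≠ 0)
  (P → ¬Q): 0.5 > 0, so result = 0
  (Q → Q): 0.5 ≤ 0.5, so result = 1
  ((Q → Q) ∨ Q) = max(1, 0.5) = 1
  ¬Q: Gödel ¬ of 0.5 = 0 (operand ≠ 0)
  (((Q → Q) ∨ Q) ∧ ¬Q) = min(1, 0) = 0
  ((((Q → Q) ∨ Q) ∧ ¬Q) ∨ Q) = max(0, 0.5) = 0.5
  ((P → ¬Q) ∨ ((((Q → Q) ∨ Q) ∧ ¬Q) ∨ Q)) = max(0, 0.5) = 0.5
Checking all 9 assignments confirms none give a value below 0.50.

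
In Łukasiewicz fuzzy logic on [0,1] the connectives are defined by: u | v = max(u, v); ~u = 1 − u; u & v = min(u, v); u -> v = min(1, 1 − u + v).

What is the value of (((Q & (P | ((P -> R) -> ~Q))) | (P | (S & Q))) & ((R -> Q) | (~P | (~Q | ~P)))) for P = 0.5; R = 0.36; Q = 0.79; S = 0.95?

0.79

(P -> R): min(1, 1 − 0.5 + 0.36) = 0.86
~Q: Łukasiewicz ¬ gives 1 − 0.79 = 0.21
((P -> R) -> ~Q): min(1, 1 − 0.86 + 0.21) = 0.35
(P | ((P -> R) -> ~Q)) = max(0.5, 0.35) = 0.5
(Q & (P | ((P -> R) -> ~Q))) = min(0.79, 0.5) = 0.5
(S & Q) = min(0.95, 0.79) = 0.79
(P | (S & Q)) = max(0.5, 0.79) = 0.79
((Q & (P | ((P -> R) -> ~Q))) | (P | (S & Q))) = max(0.5, 0.79) = 0.79
(R -> Q): min(1, 1 − 0.36 + 0.79) = 1
~P: Łukasiewicz ¬ gives 1 − 0.5 = 0.5
~Q: Łukasiewicz ¬ gives 1 − 0.79 = 0.21
~P: Łukasiewicz ¬ gives 1 − 0.5 = 0.5
(~Q | ~P) = max(0.21, 0.5) = 0.5
(~P | (~Q | ~P)) = max(0.5, 0.5) = 0.5
((R -> Q) | (~P | (~Q | ~P))) = max(1, 0.5) = 1
(((Q & (P | ((P -> R) -> ~Q))) | (P | (S & Q))) & ((R -> Q) | (~P | (~Q | ~P)))) = min(0.79, 1) = 0.79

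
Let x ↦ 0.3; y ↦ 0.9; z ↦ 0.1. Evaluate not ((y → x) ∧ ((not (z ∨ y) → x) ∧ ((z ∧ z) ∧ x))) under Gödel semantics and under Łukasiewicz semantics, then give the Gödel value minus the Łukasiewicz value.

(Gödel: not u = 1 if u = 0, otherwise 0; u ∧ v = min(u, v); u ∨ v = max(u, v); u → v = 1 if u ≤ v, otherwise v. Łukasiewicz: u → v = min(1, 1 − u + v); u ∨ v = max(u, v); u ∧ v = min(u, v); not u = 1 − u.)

-0.90

Gödel evaluation:
  (y → x): 0.9 > 0.3, so result = 0.3
  (z ∨ y) = max(0.1, 0.9) = 0.9
  not (z ∨ y): Gödel ¬ of 0.9 = 0 (operand ≠ 0)
  (not (z ∨ y) → x): 0 ≤ 0.3, so result = 1
  (z ∧ z) = min(0.1, 0.1) = 0.1
  ((z ∧ z) ∧ x) = min(0.1, 0.3) = 0.1
  ((not (z ∨ y) → x) ∧ ((z ∧ z) ∧ x)) = min(1, 0.1) = 0.1
  ((y → x) ∧ ((not (z ∨ y) → x) ∧ ((z ∧ z) ∧ x))) = min(0.3, 0.1) = 0.1
  not ((y → x) ∧ ((not (z ∨ y) → x) ∧ ((z ∧ z) ∧ x))): Gödel ¬ of 0.1 = 0 (operand ≠ 0)
  Gödel value = 0
Łukasiewicz evaluation:
  (y → x): min(1, 1 − 0.9 + 0.3) = 0.4
  (z ∨ y) = max(0.1, 0.9) = 0.9
  not (z ∨ y): Łukasiewicz ¬ gives 1 − 0.9 = 0.1
  (not (z ∨ y) → x): min(1, 1 − 0.1 + 0.3) = 1
  (z ∧ z) = min(0.1, 0.1) = 0.1
  ((z ∧ z) ∧ x) = min(0.1, 0.3) = 0.1
  ((not (z ∨ y) → x) ∧ ((z ∧ z) ∧ x)) = min(1, 0.1) = 0.1
  ((y → x) ∧ ((not (z ∨ y) → x) ∧ ((z ∧ z) ∧ x))) = min(0.4, 0.1) = 0.1
  not ((y → x) ∧ ((not (z ∨ y) → x) ∧ ((z ∧ z) ∧ x))): Łukasiewicz ¬ gives 1 − 0.1 = 0.9
  Łukasiewicz value = 0.9
Difference: 0 − 0.9 = -0.90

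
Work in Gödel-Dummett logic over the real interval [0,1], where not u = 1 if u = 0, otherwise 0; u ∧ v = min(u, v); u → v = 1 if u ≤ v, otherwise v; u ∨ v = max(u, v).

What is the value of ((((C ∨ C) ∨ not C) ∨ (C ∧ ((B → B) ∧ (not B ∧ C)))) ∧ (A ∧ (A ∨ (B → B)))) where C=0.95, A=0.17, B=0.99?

0.17

(C ∨ C) = max(0.95, 0.95) = 0.95
not C: Gödel ¬ of 0.95 = 0 (operand ≠ 0)
((C ∨ C) ∨ not C) = max(0.95, 0) = 0.95
(B → B): 0.99 ≤ 0.99, so result = 1
not B: Gödel ¬ of 0.99 = 0 (operand ≠ 0)
(not B ∧ C) = min(0, 0.95) = 0
((B → B) ∧ (not B ∧ C)) = min(1, 0) = 0
(C ∧ ((B → B) ∧ (not B ∧ C))) = min(0.95, 0) = 0
(((C ∨ C) ∨ not C) ∨ (C ∧ ((B → B) ∧ (not B ∧ C)))) = max(0.95, 0) = 0.95
(B → B): 0.99 ≤ 0.99, so result = 1
(A ∨ (B → B)) = max(0.17, 1) = 1
(A ∧ (A ∨ (B → B))) = min(0.17, 1) = 0.17
((((C ∨ C) ∨ not C) ∨ (C ∧ ((B → B) ∧ (not B ∧ C)))) ∧ (A ∧ (A ∨ (B → B)))) = min(0.95, 0.17) = 0.17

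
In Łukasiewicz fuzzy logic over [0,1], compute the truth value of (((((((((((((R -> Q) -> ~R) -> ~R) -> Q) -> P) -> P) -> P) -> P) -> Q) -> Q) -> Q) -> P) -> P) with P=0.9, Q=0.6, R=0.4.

0.90

(R -> Q): min(1, 1 − 0.4 + 0.6) = 1
~R: Łukasiewicz ¬ gives 1 − 0.4 = 0.6
((R -> Q) -> ~R): min(1, 1 − 1 + 0.6) = 0.6
~R: Łukasiewicz ¬ gives 1 − 0.4 = 0.6
(((R -> Q) -> ~R) -> ~R): min(1, 1 − 0.6 + 0.6) = 1
((((R -> Q) -> ~R) -> ~R) -> Q): min(1, 1 − 1 + 0.6) = 0.6
(((((R -> Q) -> ~R) -> ~R) -> Q) -> P): min(1, 1 − 0.6 + 0.9) = 1
((((((R -> Q) -> ~R) -> ~R) -> Q) -> P) -> P): min(1, 1 − 1 + 0.9) = 0.9
(((((((R -> Q) -> ~R) -> ~R) -> Q) -> P) -> P) -> P): min(1, 1 − 0.9 + 0.9) = 1
((((((((R -> Q) -> ~R) -> ~R) -> Q) -> P) -> P) -> P) -> P): min(1, 1 − 1 + 0.9) = 0.9
(((((((((R -> Q) -> ~R) -> ~R) -> Q) -> P) -> P) -> P) -> P) -> Q): min(1, 1 − 0.9 + 0.6) = 0.7
((((((((((R -> Q) -> ~R) -> ~R) -> Q) -> P) -> P) -> P) -> P) -> Q) -> Q): min(1, 1 − 0.7 + 0.6) = 0.9
(((((((((((R -> Q) -> ~R) -> ~R) -> Q) -> P) -> P) -> P) -> P) -> Q) -> Q) -> Q): min(1, 1 − 0.9 + 0.6) = 0.7
((((((((((((R -> Q) -> ~R) -> ~R) -> Q) -> P) -> P) -> P) -> P) -> Q) -> Q) -> Q) -> P): min(1, 1 − 0.7 + 0.9) = 1
(((((((((((((R -> Q) -> ~R) -> ~R) -> Q) -> P) -> P) -> P) -> P) -> Q) -> Q) -> Q) -> P) -> P): min(1, 1 − 1 + 0.9) = 0.9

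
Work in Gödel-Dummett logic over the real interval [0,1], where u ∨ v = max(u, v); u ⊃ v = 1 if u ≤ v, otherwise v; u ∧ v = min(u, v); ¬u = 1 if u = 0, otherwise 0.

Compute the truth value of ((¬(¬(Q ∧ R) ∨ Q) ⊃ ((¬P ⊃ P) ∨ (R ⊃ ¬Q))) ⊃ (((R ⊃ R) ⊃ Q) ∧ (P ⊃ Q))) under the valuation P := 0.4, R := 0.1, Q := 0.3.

0.30

(Q ∧ R) = min(0.3, 0.1) = 0.1
¬(Q ∧ R): Gödel ¬ of 0.1 = 0 (operand ≠ 0)
(¬(Q ∧ R) ∨ Q) = max(0, 0.3) = 0.3
¬(¬(Q ∧ R) ∨ Q): Gödel ¬ of 0.3 = 0 (operand ≠ 0)
¬P: Gödel ¬ of 0.4 = 0 (operand ≠ 0)
(¬P ⊃ P): 0 ≤ 0.4, so result = 1
¬Q: Gödel ¬ of 0.3 = 0 (operand ≠ 0)
(R ⊃ ¬Q): 0.1 > 0, so result = 0
((¬P ⊃ P) ∨ (R ⊃ ¬Q)) = max(1, 0) = 1
(¬(¬(Q ∧ R) ∨ Q) ⊃ ((¬P ⊃ P) ∨ (R ⊃ ¬Q))): 0 ≤ 1, so result = 1
(R ⊃ R): 0.1 ≤ 0.1, so result = 1
((R ⊃ R) ⊃ Q): 1 > 0.3, so result = 0.3
(P ⊃ Q): 0.4 > 0.3, so result = 0.3
(((R ⊃ R) ⊃ Q) ∧ (P ⊃ Q)) = min(0.3, 0.3) = 0.3
((¬(¬(Q ∧ R) ∨ Q) ⊃ ((¬P ⊃ P) ∨ (R ⊃ ¬Q))) ⊃ (((R ⊃ R) ⊃ Q) ∧ (P ⊃ Q))): 1 > 0.3, so result = 0.3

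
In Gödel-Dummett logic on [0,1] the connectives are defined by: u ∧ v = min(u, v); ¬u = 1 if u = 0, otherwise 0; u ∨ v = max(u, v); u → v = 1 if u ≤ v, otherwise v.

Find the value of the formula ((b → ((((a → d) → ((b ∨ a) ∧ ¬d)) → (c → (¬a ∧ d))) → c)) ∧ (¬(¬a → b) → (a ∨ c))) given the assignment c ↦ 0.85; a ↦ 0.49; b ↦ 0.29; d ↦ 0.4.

1.00

(a → d): 0.49 > 0.4, so result = 0.4
(b ∨ a) = max(0.29, 0.49) = 0.49
¬d: Gödel ¬ of 0.4 = 0 (operand ≠ 0)
((b ∨ a) ∧ ¬d) = min(0.49, 0) = 0
((a → d) → ((b ∨ a) ∧ ¬d)): 0.4 > 0, so result = 0
¬a: Gödel ¬ of 0.49 = 0 (operand ≠ 0)
(¬a ∧ d) = min(0, 0.4) = 0
(c → (¬a ∧ d)): 0.85 > 0, so result = 0
(((a → d) → ((b ∨ a) ∧ ¬d)) → (c → (¬a ∧ d))): 0 ≤ 0, so result = 1
((((a → d) → ((b ∨ a) ∧ ¬d)) → (c → (¬a ∧ d))) → c): 1 > 0.85, so result = 0.85
(b → ((((a → d) → ((b ∨ a) ∧ ¬d)) → (c → (¬a ∧ d))) → c)): 0.29 ≤ 0.85, so result = 1
¬a: Gödel ¬ of 0.49 = 0 (operand ≠ 0)
(¬a → b): 0 ≤ 0.29, so result = 1
¬(¬a → b): Gödel ¬ of 1 = 0 (operand ≠ 0)
(a ∨ c) = max(0.49, 0.85) = 0.85
(¬(¬a → b) → (a ∨ c)): 0 ≤ 0.85, so result = 1
((b → ((((a → d) → ((b ∨ a) ∧ ¬d)) → (c → (¬a ∧ d))) → c)) ∧ (¬(¬a → b) → (a ∨ c))) = min(1, 1) = 1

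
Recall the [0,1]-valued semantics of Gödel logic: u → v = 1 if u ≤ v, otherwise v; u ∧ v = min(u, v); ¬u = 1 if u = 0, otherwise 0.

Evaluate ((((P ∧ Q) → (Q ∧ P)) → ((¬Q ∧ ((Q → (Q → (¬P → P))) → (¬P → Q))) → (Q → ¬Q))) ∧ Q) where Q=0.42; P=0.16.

0.42

(P ∧ Q) = min(0.16, 0.42) = 0.16
(Q ∧ P) = min(0.42, 0.16) = 0.16
((P ∧ Q) → (Q ∧ P)): 0.16 ≤ 0.16, so result = 1
¬Q: Gödel ¬ of 0.42 = 0 (operand ≠ 0)
¬P: Gödel ¬ of 0.16 = 0 (operand ≠ 0)
(¬P → P): 0 ≤ 0.16, so result = 1
(Q → (¬P → P)): 0.42 ≤ 1, so result = 1
(Q → (Q → (¬P → P))): 0.42 ≤ 1, so result = 1
¬P: Gödel ¬ of 0.16 = 0 (operand ≠ 0)
(¬P → Q): 0 ≤ 0.42, so result = 1
((Q → (Q → (¬P → P))) → (¬P → Q)): 1 ≤ 1, so result = 1
(¬Q ∧ ((Q → (Q → (¬P → P))) → (¬P → Q))) = min(0, 1) = 0
¬Q: Gödel ¬ of 0.42 = 0 (operand ≠ 0)
(Q → ¬Q): 0.42 > 0, so result = 0
((¬Q ∧ ((Q → (Q → (¬P → P))) → (¬P → Q))) → (Q → ¬Q)): 0 ≤ 0, so result = 1
(((P ∧ Q) → (Q ∧ P)) → ((¬Q ∧ ((Q → (Q → (¬P → P))) → (¬P → Q))) → (Q → ¬Q))): 1 ≤ 1, so result = 1
((((P ∧ Q) → (Q ∧ P)) → ((¬Q ∧ ((Q → (Q → (¬P → P))) → (¬P → Q))) → (Q → ¬Q))) ∧ Q) = min(1, 0.42) = 0.42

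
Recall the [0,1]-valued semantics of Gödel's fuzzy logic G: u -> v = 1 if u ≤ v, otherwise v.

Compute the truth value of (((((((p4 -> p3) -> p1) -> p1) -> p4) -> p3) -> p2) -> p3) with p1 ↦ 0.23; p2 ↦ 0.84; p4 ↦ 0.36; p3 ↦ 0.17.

(p4 -> p3): 0.36 > 0.17, so result = 0.17
((p4 -> p3) -> p1): 0.17 ≤ 0.23, so result = 1
(((p4 -> p3) -> p1) -> p1): 1 > 0.23, so result = 0.23
((((p4 -> p3) -> p1) -> p1) -> p4): 0.23 ≤ 0.36, so result = 1
(((((p4 -> p3) -> p1) -> p1) -> p4) -> p3): 1 > 0.17, so result = 0.17
((((((p4 -> p3) -> p1) -> p1) -> p4) -> p3) -> p2): 0.17 ≤ 0.84, so result = 1
(((((((p4 -> p3) -> p1) -> p1) -> p4) -> p3) -> p2) -> p3): 1 > 0.17, so result = 0.17

0.17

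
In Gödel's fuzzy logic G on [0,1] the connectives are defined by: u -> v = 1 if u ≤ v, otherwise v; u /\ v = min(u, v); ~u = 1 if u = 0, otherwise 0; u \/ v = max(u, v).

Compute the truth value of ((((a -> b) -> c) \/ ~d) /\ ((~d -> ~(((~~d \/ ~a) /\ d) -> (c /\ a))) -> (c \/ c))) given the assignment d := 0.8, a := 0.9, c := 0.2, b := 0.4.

(a -> b): 0.9 > 0.4, so result = 0.4
((a -> b) -> c): 0.4 > 0.2, so result = 0.2
~d: Gödel ¬ of 0.8 = 0 (operand ≠ 0)
(((a -> b) -> c) \/ ~d) = max(0.2, 0) = 0.2
~d: Gödel ¬ of 0.8 = 0 (operand ≠ 0)
~d: Gödel ¬ of 0.8 = 0 (operand ≠ 0)
~~d: Gödel ¬ of 0 = 1 (operand is 0)
~a: Gödel ¬ of 0.9 = 0 (operand ≠ 0)
(~~d \/ ~a) = max(1, 0) = 1
((~~d \/ ~a) /\ d) = min(1, 0.8) = 0.8
(c /\ a) = min(0.2, 0.9) = 0.2
(((~~d \/ ~a) /\ d) -> (c /\ a)): 0.8 > 0.2, so result = 0.2
~(((~~d \/ ~a) /\ d) -> (c /\ a)): Gödel ¬ of 0.2 = 0 (operand ≠ 0)
(~d -> ~(((~~d \/ ~a) /\ d) -> (c /\ a))): 0 ≤ 0, so result = 1
(c \/ c) = max(0.2, 0.2) = 0.2
((~d -> ~(((~~d \/ ~a) /\ d) -> (c /\ a))) -> (c \/ c)): 1 > 0.2, so result = 0.2
((((a -> b) -> c) \/ ~d) /\ ((~d -> ~(((~~d \/ ~a) /\ d) -> (c /\ a))) -> (c \/ c))) = min(0.2, 0.2) = 0.2

0.20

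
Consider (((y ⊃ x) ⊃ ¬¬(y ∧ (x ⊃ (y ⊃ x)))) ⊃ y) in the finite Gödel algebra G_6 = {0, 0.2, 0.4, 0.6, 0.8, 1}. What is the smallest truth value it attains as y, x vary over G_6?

0.20

The minimum is attained at y = 0.2, x = 0:
  (y ⊃ x): 0.2 > 0, so result = 0
  (y ⊃ x): 0.2 > 0, so result = 0
  (x ⊃ (y ⊃ x)): 0 ≤ 0, so result = 1
  (y ∧ (x ⊃ (y ⊃ x))) = min(0.2, 1) = 0.2
  ¬(y ∧ (x ⊃ (y ⊃ x))): Gödel ¬ of 0.2 = 0 (operand ≠ 0)
  ¬¬(y ∧ (x ⊃ (y ⊃ x))): Gödel ¬ of 0 = 1 (operand is 0)
  ((y ⊃ x) ⊃ ¬¬(y ∧ (x ⊃ (y ⊃ x)))): 0 ≤ 1, so result = 1
  (((y ⊃ x) ⊃ ¬¬(y ∧ (x ⊃ (y ⊃ x)))) ⊃ y): 1 > 0.2, so result = 0.2
Checking all 36 assignments confirms none give a value below 0.20.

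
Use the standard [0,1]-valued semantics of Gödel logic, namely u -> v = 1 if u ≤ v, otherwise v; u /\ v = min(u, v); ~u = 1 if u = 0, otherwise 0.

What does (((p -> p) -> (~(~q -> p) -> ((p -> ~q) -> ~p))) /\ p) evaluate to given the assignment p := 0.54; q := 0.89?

(p -> p): 0.54 ≤ 0.54, so result = 1
~q: Gödel ¬ of 0.89 = 0 (operand ≠ 0)
(~q -> p): 0 ≤ 0.54, so result = 1
~(~q -> p): Gödel ¬ of 1 = 0 (operand ≠ 0)
~q: Gödel ¬ of 0.89 = 0 (operand ≠ 0)
(p -> ~q): 0.54 > 0, so result = 0
~p: Gödel ¬ of 0.54 = 0 (operand ≠ 0)
((p -> ~q) -> ~p): 0 ≤ 0, so result = 1
(~(~q -> p) -> ((p -> ~q) -> ~p)): 0 ≤ 1, so result = 1
((p -> p) -> (~(~q -> p) -> ((p -> ~q) -> ~p))): 1 ≤ 1, so result = 1
(((p -> p) -> (~(~q -> p) -> ((p -> ~q) -> ~p))) /\ p) = min(1, 0.54) = 0.54

0.54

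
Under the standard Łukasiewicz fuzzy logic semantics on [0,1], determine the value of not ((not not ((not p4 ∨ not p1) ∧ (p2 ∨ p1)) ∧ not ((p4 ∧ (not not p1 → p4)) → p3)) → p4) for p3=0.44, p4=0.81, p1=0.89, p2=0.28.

0.00

not p4: Łukasiewicz ¬ gives 1 − 0.81 = 0.19
not p1: Łukasiewicz ¬ gives 1 − 0.89 = 0.11
(not p4 ∨ not p1) = max(0.19, 0.11) = 0.19
(p2 ∨ p1) = max(0.28, 0.89) = 0.89
((not p4 ∨ not p1) ∧ (p2 ∨ p1)) = min(0.19, 0.89) = 0.19
not ((not p4 ∨ not p1) ∧ (p2 ∨ p1)): Łukasiewicz ¬ gives 1 − 0.19 = 0.81
not not ((not p4 ∨ not p1) ∧ (p2 ∨ p1)): Łukasiewicz ¬ gives 1 − 0.81 = 0.19
not p1: Łukasiewicz ¬ gives 1 − 0.89 = 0.11
not not p1: Łukasiewicz ¬ gives 1 − 0.11 = 0.89
(not not p1 → p4): min(1, 1 − 0.89 + 0.81) = 0.92
(p4 ∧ (not not p1 → p4)) = min(0.81, 0.92) = 0.81
((p4 ∧ (not not p1 → p4)) → p3): min(1, 1 − 0.81 + 0.44) = 0.63
not ((p4 ∧ (not not p1 → p4)) → p3): Łukasiewicz ¬ gives 1 − 0.63 = 0.37
(not not ((not p4 ∨ not p1) ∧ (p2 ∨ p1)) ∧ not ((p4 ∧ (not not p1 → p4)) → p3)) = min(0.19, 0.37) = 0.19
((not not ((not p4 ∨ not p1) ∧ (p2 ∨ p1)) ∧ not ((p4 ∧ (not not p1 → p4)) → p3)) → p4): min(1, 1 − 0.19 + 0.81) = 1
not ((not not ((not p4 ∨ not p1) ∧ (p2 ∨ p1)) ∧ not ((p4 ∧ (not not p1 → p4)) → p3)) → p4): Łukasiewicz ¬ gives 1 − 1 = 0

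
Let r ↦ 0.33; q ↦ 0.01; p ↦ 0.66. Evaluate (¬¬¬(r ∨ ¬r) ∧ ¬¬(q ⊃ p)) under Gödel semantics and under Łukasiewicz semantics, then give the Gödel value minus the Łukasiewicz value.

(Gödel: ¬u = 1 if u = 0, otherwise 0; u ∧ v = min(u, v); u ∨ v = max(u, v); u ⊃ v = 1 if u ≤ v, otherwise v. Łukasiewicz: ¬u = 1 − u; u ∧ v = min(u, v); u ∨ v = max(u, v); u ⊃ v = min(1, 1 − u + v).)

Gödel evaluation:
  ¬r: Gödel ¬ of 0.33 = 0 (operand ≠ 0)
  (r ∨ ¬r) = max(0.33, 0) = 0.33
  ¬(r ∨ ¬r): Gödel ¬ of 0.33 = 0 (operand ≠ 0)
  ¬¬(r ∨ ¬r): Gödel ¬ of 0 = 1 (operand is 0)
  ¬¬¬(r ∨ ¬r): Gödel ¬ of 1 = 0 (operand ≠ 0)
  (q ⊃ p): 0.01 ≤ 0.66, so result = 1
  ¬(q ⊃ p): Gödel ¬ of 1 = 0 (operand ≠ 0)
  ¬¬(q ⊃ p): Gödel ¬ of 0 = 1 (operand is 0)
  (¬¬¬(r ∨ ¬r) ∧ ¬¬(q ⊃ p)) = min(0, 1) = 0
  Gödel value = 0
Łukasiewicz evaluation:
  ¬r: Łukasiewicz ¬ gives 1 − 0.33 = 0.67
  (r ∨ ¬r) = max(0.33, 0.67) = 0.67
  ¬(r ∨ ¬r): Łukasiewicz ¬ gives 1 − 0.67 = 0.33
  ¬¬(r ∨ ¬r): Łukasiewicz ¬ gives 1 − 0.33 = 0.67
  ¬¬¬(r ∨ ¬r): Łukasiewicz ¬ gives 1 − 0.67 = 0.33
  (q ⊃ p): min(1, 1 − 0.01 + 0.66) = 1
  ¬(q ⊃ p): Łukasiewicz ¬ gives 1 − 1 = 0
  ¬¬(q ⊃ p): Łukasiewicz ¬ gives 1 − 0 = 1
  (¬¬¬(r ∨ ¬r) ∧ ¬¬(q ⊃ p)) = min(0.33, 1) = 0.33
  Łukasiewicz value = 0.33
Difference: 0 − 0.33 = -0.33

-0.33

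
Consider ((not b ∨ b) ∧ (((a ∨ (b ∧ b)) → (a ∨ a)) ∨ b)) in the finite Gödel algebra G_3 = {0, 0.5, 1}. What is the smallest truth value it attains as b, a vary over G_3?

0.50

The minimum is attained at b = 0.5, a = 0:
  not b: Gödel ¬ of 0.5 = 0 (operand ≠ 0)
  (not b ∨ b) = max(0, 0.5) = 0.5
  (b ∧ b) = min(0.5, 0.5) = 0.5
  (a ∨ (b ∧ b)) = max(0, 0.5) = 0.5
  (a ∨ a) = max(0, 0) = 0
  ((a ∨ (b ∧ b)) → (a ∨ a)): 0.5 > 0, so result = 0
  (((a ∨ (b ∧ b)) → (a ∨ a)) ∨ b) = max(0, 0.5) = 0.5
  ((not b ∨ b) ∧ (((a ∨ (b ∧ b)) → (a ∨ a)) ∨ b)) = min(0.5, 0.5) = 0.5
Checking all 9 assignments confirms none give a value below 0.50.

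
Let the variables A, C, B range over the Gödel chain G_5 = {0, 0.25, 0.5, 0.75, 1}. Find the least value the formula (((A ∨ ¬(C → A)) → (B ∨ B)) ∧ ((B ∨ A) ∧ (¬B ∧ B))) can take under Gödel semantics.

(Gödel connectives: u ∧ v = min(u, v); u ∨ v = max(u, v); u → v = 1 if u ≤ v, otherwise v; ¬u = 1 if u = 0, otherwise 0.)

The minimum is attained at A = 0, C = 0, B = 0:
  (C → A): 0 ≤ 0, so result = 1
  ¬(C → A): Gödel ¬ of 1 = 0 (operand ≠ 0)
  (A ∨ ¬(C → A)) = max(0, 0) = 0
  (B ∨ B) = max(0, 0) = 0
  ((A ∨ ¬(C → A)) → (B ∨ B)): 0 ≤ 0, so result = 1
  (B ∨ A) = max(0, 0) = 0
  ¬B: Gödel ¬ of 0 = 1 (operand is 0)
  (¬B ∧ B) = min(1, 0) = 0
  ((B ∨ A) ∧ (¬B ∧ B)) = min(0, 0) = 0
  (((A ∨ ¬(C → A)) → (B ∨ B)) ∧ ((B ∨ A) ∧ (¬B ∧ B))) = min(1, 0) = 0
Checking all 125 assignments confirms none give a value below 0.00.

0.00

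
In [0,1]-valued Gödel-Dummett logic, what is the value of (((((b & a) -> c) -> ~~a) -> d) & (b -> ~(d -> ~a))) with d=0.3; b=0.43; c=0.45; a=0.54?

(b & a) = min(0.43, 0.54) = 0.43
((b & a) -> c): 0.43 ≤ 0.45, so result = 1
~a: Gödel ¬ of 0.54 = 0 (operand ≠ 0)
~~a: Gödel ¬ of 0 = 1 (operand is 0)
(((b & a) -> c) -> ~~a): 1 ≤ 1, so result = 1
((((b & a) -> c) -> ~~a) -> d): 1 > 0.3, so result = 0.3
~a: Gödel ¬ of 0.54 = 0 (operand ≠ 0)
(d -> ~a): 0.3 > 0, so result = 0
~(d -> ~a): Gödel ¬ of 0 = 1 (operand is 0)
(b -> ~(d -> ~a)): 0.43 ≤ 1, so result = 1
(((((b & a) -> c) -> ~~a) -> d) & (b -> ~(d -> ~a))) = min(0.3, 1) = 0.3

0.30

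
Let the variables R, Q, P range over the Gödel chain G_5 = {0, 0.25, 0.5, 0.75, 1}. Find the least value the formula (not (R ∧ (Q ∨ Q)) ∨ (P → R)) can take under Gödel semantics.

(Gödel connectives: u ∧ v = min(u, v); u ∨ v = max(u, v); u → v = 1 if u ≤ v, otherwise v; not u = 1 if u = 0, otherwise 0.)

0.25

The minimum is attained at R = 0.25, Q = 0.25, P = 0.5:
  (Q ∨ Q) = max(0.25, 0.25) = 0.25
  (R ∧ (Q ∨ Q)) = min(0.25, 0.25) = 0.25
  not (R ∧ (Q ∨ Q)): Gödel ¬ of 0.25 = 0 (operand ≠ 0)
  (P → R): 0.5 > 0.25, so result = 0.25
  (not (R ∧ (Q ∨ Q)) ∨ (P → R)) = max(0, 0.25) = 0.25
Checking all 125 assignments confirms none give a value below 0.25.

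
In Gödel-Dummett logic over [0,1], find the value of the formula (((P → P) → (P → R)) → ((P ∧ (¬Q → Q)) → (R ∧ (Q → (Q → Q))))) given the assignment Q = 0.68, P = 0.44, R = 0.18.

1.00

(P → P): 0.44 ≤ 0.44, so result = 1
(P → R): 0.44 > 0.18, so result = 0.18
((P → P) → (P → R)): 1 > 0.18, so result = 0.18
¬Q: Gödel ¬ of 0.68 = 0 (operand ≠ 0)
(¬Q → Q): 0 ≤ 0.68, so result = 1
(P ∧ (¬Q → Q)) = min(0.44, 1) = 0.44
(Q → Q): 0.68 ≤ 0.68, so result = 1
(Q → (Q → Q)): 0.68 ≤ 1, so result = 1
(R ∧ (Q → (Q → Q))) = min(0.18, 1) = 0.18
((P ∧ (¬Q → Q)) → (R ∧ (Q → (Q → Q)))): 0.44 > 0.18, so result = 0.18
(((P → P) → (P → R)) → ((P ∧ (¬Q → Q)) → (R ∧ (Q → (Q → Q))))): 0.18 ≤ 0.18, so result = 1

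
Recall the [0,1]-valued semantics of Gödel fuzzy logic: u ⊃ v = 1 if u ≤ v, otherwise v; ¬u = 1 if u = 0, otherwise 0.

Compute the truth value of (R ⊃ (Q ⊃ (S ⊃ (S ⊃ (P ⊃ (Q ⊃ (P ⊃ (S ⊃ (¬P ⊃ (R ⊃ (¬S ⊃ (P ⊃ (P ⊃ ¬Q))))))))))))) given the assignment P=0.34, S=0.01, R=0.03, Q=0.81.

1.00

¬P: Gödel ¬ of 0.34 = 0 (operand ≠ 0)
¬S: Gödel ¬ of 0.01 = 0 (operand ≠ 0)
¬Q: Gödel ¬ of 0.81 = 0 (operand ≠ 0)
(P ⊃ ¬Q): 0.34 > 0, so result = 0
(P ⊃ (P ⊃ ¬Q)): 0.34 > 0, so result = 0
(¬S ⊃ (P ⊃ (P ⊃ ¬Q))): 0 ≤ 0, so result = 1
(R ⊃ (¬S ⊃ (P ⊃ (P ⊃ ¬Q)))): 0.03 ≤ 1, so result = 1
(¬P ⊃ (R ⊃ (¬S ⊃ (P ⊃ (P ⊃ ¬Q))))): 0 ≤ 1, so result = 1
(S ⊃ (¬P ⊃ (R ⊃ (¬S ⊃ (P ⊃ (P ⊃ ¬Q)))))): 0.01 ≤ 1, so result = 1
(P ⊃ (S ⊃ (¬P ⊃ (R ⊃ (¬S ⊃ (P ⊃ (P ⊃ ¬Q))))))): 0.34 ≤ 1, so result = 1
(Q ⊃ (P ⊃ (S ⊃ (¬P ⊃ (R ⊃ (¬S ⊃ (P ⊃ (P ⊃ ¬Q)))))))): 0.81 ≤ 1, so result = 1
(P ⊃ (Q ⊃ (P ⊃ (S ⊃ (¬P ⊃ (R ⊃ (¬S ⊃ (P ⊃ (P ⊃ ¬Q))))))))): 0.34 ≤ 1, so result = 1
(S ⊃ (P ⊃ (Q ⊃ (P ⊃ (S ⊃ (¬P ⊃ (R ⊃ (¬S ⊃ (P ⊃ (P ⊃ ¬Q)))))))))): 0.01 ≤ 1, so result = 1
(S ⊃ (S ⊃ (P ⊃ (Q ⊃ (P ⊃ (S ⊃ (¬P ⊃ (R ⊃ (¬S ⊃ (P ⊃ (P ⊃ ¬Q))))))))))): 0.01 ≤ 1, so result = 1
(Q ⊃ (S ⊃ (S ⊃ (P ⊃ (Q ⊃ (P ⊃ (S ⊃ (¬P ⊃ (R ⊃ (¬S ⊃ (P ⊃ (P ⊃ ¬Q)))))))))))): 0.81 ≤ 1, so result = 1
(R ⊃ (Q ⊃ (S ⊃ (S ⊃ (P ⊃ (Q ⊃ (P ⊃ (S ⊃ (¬P ⊃ (R ⊃ (¬S ⊃ (P ⊃ (P ⊃ ¬Q))))))))))))): 0.03 ≤ 1, so result = 1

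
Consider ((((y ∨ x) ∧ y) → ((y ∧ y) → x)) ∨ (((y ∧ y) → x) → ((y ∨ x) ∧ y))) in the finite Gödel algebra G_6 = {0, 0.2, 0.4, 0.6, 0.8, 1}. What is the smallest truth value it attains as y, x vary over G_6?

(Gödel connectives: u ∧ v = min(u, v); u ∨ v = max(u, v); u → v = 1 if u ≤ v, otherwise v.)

Every assignment gives 1. For instance at y = 0, x = 0:
  (y ∨ x) = max(0, 0) = 0
  ((y ∨ x) ∧ y) = min(0, 0) = 0
  (y ∧ y) = min(0, 0) = 0
  ((y ∧ y) → x): 0 ≤ 0, so result = 1
  (((y ∨ x) ∧ y) → ((y ∧ y) → x)): 0 ≤ 1, so result = 1
  (y ∧ y) = min(0, 0) = 0
  ((y ∧ y) → x): 0 ≤ 0, so result = 1
  (y ∨ x) = max(0, 0) = 0
  ((y ∨ x) ∧ y) = min(0, 0) = 0
  (((y ∧ y) → x) → ((y ∨ x) ∧ y)): 1 > 0, so result = 0
  ((((y ∨ x) ∧ y) → ((y ∧ y) → x)) ∨ (((y ∧ y) → x) → ((y ∨ x) ∧ y))) = max(1, 0) = 1
All 36 assignments give value 1 — the formula is a G_6-tautology.

1.00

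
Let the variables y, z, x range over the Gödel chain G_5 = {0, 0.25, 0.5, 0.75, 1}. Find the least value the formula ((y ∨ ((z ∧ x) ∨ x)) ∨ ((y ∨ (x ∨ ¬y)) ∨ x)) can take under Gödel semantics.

The minimum is attained at y = 0.25, z = 0, x = 0:
  (z ∧ x) = min(0, 0) = 0
  ((z ∧ x) ∨ x) = max(0, 0) = 0
  (y ∨ ((z ∧ x) ∨ x)) = max(0.25, 0) = 0.25
  ¬y: Gödel ¬ of 0.25 = 0 (operand ≠ 0)
  (x ∨ ¬y) = max(0, 0) = 0
  (y ∨ (x ∨ ¬y)) = max(0.25, 0) = 0.25
  ((y ∨ (x ∨ ¬y)) ∨ x) = max(0.25, 0) = 0.25
  ((y ∨ ((z ∧ x) ∨ x)) ∨ ((y ∨ (x ∨ ¬y)) ∨ x)) = max(0.25, 0.25) = 0.25
Checking all 125 assignments confirms none give a value below 0.25.

0.25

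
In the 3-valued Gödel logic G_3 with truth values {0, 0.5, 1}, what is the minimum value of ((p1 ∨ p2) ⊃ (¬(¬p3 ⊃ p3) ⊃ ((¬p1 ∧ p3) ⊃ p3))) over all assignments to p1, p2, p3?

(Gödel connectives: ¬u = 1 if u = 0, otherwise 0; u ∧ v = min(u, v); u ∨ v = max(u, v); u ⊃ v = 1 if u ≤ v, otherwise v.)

1.00

Every assignment gives 1. For instance at p1 = 0, p2 = 0, p3 = 0:
  (p1 ∨ p2) = max(0, 0) = 0
  ¬p3: Gödel ¬ of 0 = 1 (operand is 0)
  (¬p3 ⊃ p3): 1 > 0, so result = 0
  ¬(¬p3 ⊃ p3): Gödel ¬ of 0 = 1 (operand is 0)
  ¬p1: Gödel ¬ of 0 = 1 (operand is 0)
  (¬p1 ∧ p3) = min(1, 0) = 0
  ((¬p1 ∧ p3) ⊃ p3): 0 ≤ 0, so result = 1
  (¬(¬p3 ⊃ p3) ⊃ ((¬p1 ∧ p3) ⊃ p3)): 1 ≤ 1, so result = 1
  ((p1 ∨ p2) ⊃ (¬(¬p3 ⊃ p3) ⊃ ((¬p1 ∧ p3) ⊃ p3))): 0 ≤ 1, so result = 1
All 27 assignments give value 1 — the formula is a G_3-tautology.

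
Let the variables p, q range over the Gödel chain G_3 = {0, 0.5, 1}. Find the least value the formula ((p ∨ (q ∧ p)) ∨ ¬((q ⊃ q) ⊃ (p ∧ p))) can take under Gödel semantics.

0.50

The minimum is attained at p = 0.5, q = 0:
  (q ∧ p) = min(0, 0.5) = 0
  (p ∨ (q ∧ p)) = max(0.5, 0) = 0.5
  (q ⊃ q): 0 ≤ 0, so result = 1
  (p ∧ p) = min(0.5, 0.5) = 0.5
  ((q ⊃ q) ⊃ (p ∧ p)): 1 > 0.5, so result = 0.5
  ¬((q ⊃ q) ⊃ (p ∧ p)): Gödel ¬ of 0.5 = 0 (operand ≠ 0)
  ((p ∨ (q ∧ p)) ∨ ¬((q ⊃ q) ⊃ (p ∧ p))) = max(0.5, 0) = 0.5
Checking all 9 assignments confirms none give a value below 0.50.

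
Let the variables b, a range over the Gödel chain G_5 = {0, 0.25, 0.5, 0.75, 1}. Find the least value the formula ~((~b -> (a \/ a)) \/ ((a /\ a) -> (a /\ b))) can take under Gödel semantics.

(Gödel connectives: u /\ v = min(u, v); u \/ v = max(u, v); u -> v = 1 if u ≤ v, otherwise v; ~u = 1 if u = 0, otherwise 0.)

0.00

The minimum is attained at b = 0, a = 0:
  ~b: Gödel ¬ of 0 = 1 (operand is 0)
  (a \/ a) = max(0, 0) = 0
  (~b -> (a \/ a)): 1 > 0, so result = 0
  (a /\ a) = min(0, 0) = 0
  (a /\ b) = min(0, 0) = 0
  ((a /\ a) -> (a /\ b)): 0 ≤ 0, so result = 1
  ((~b -> (a \/ a)) \/ ((a /\ a) -> (a /\ b))) = max(0, 1) = 1
  ~((~b -> (a \/ a)) \/ ((a /\ a) -> (a /\ b))): Gödel ¬ of 1 = 0 (operand ≠ 0)
Checking all 25 assignments confirms none give a value below 0.00.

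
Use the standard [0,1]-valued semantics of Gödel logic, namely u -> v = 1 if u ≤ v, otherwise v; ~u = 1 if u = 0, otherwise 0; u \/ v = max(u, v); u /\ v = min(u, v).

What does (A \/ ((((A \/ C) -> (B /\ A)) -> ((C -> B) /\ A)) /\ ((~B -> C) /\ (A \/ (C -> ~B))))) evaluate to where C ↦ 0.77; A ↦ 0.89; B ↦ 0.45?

(A \/ C) = max(0.89, 0.77) = 0.89
(B /\ A) = min(0.45, 0.89) = 0.45
((A \/ C) -> (B /\ A)): 0.89 > 0.45, so result = 0.45
(C -> B): 0.77 > 0.45, so result = 0.45
((C -> B) /\ A) = min(0.45, 0.89) = 0.45
(((A \/ C) -> (B /\ A)) -> ((C -> B) /\ A)): 0.45 ≤ 0.45, so result = 1
~B: Gödel ¬ of 0.45 = 0 (operand ≠ 0)
(~B -> C): 0 ≤ 0.77, so result = 1
~B: Gödel ¬ of 0.45 = 0 (operand ≠ 0)
(C -> ~B): 0.77 > 0, so result = 0
(A \/ (C -> ~B)) = max(0.89, 0) = 0.89
((~B -> C) /\ (A \/ (C -> ~B))) = min(1, 0.89) = 0.89
((((A \/ C) -> (B /\ A)) -> ((C -> B) /\ A)) /\ ((~B -> C) /\ (A \/ (C -> ~B)))) = min(1, 0.89) = 0.89
(A \/ ((((A \/ C) -> (B /\ A)) -> ((C -> B) /\ A)) /\ ((~B -> C) /\ (A \/ (C -> ~B))))) = max(0.89, 0.89) = 0.89

0.89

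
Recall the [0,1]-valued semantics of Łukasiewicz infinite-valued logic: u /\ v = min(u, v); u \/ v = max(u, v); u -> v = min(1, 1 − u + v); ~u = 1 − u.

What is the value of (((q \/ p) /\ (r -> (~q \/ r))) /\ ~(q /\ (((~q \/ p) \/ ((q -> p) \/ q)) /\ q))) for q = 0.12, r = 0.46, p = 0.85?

(q \/ p) = max(0.12, 0.85) = 0.85
~q: Łukasiewicz ¬ gives 1 − 0.12 = 0.88
(~q \/ r) = max(0.88, 0.46) = 0.88
(r -> (~q \/ r)): min(1, 1 − 0.46 + 0.88) = 1
((q \/ p) /\ (r -> (~q \/ r))) = min(0.85, 1) = 0.85
~q: Łukasiewicz ¬ gives 1 − 0.12 = 0.88
(~q \/ p) = max(0.88, 0.85) = 0.88
(q -> p): min(1, 1 − 0.12 + 0.85) = 1
((q -> p) \/ q) = max(1, 0.12) = 1
((~q \/ p) \/ ((q -> p) \/ q)) = max(0.88, 1) = 1
(((~q \/ p) \/ ((q -> p) \/ q)) /\ q) = min(1, 0.12) = 0.12
(q /\ (((~q \/ p) \/ ((q -> p) \/ q)) /\ q)) = min(0.12, 0.12) = 0.12
~(q /\ (((~q \/ p) \/ ((q -> p) \/ q)) /\ q)): Łukasiewicz ¬ gives 1 − 0.12 = 0.88
(((q \/ p) /\ (r -> (~q \/ r))) /\ ~(q /\ (((~q \/ p) \/ ((q -> p) \/ q)) /\ q))) = min(0.85, 0.88) = 0.85

0.85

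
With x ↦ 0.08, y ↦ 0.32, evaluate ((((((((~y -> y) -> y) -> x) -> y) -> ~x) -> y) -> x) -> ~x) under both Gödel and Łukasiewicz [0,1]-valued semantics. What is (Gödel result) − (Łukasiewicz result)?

Gödel evaluation:
  ~y: Gödel ¬ of 0.32 = 0 (operand ≠ 0)
  (~y -> y): 0 ≤ 0.32, so result = 1
  ((~y -> y) -> y): 1 > 0.32, so result = 0.32
  (((~y -> y) -> y) -> x): 0.32 > 0.08, so result = 0.08
  ((((~y -> y) -> y) -> x) -> y): 0.08 ≤ 0.32, so result = 1
  ~x: Gödel ¬ of 0.08 = 0 (operand ≠ 0)
  (((((~y -> y) -> y) -> x) -> y) -> ~x): 1 > 0, so result = 0
  ((((((~y -> y) -> y) -> x) -> y) -> ~x) -> y): 0 ≤ 0.32, so result = 1
  (((((((~y -> y) -> y) -> x) -> y) -> ~x) -> y) -> x): 1 > 0.08, so result = 0.08
  ~x: Gödel ¬ of 0.08 = 0 (operand ≠ 0)
  ((((((((~y -> y) -> y) -> x) -> y) -> ~x) -> y) -> x) -> ~x): 0.08 > 0, so result = 0
  Gödel value = 0
Łukasiewicz evaluation:
  ~y: Łukasiewicz ¬ gives 1 − 0.32 = 0.68
  (~y -> y): min(1, 1 − 0.68 + 0.32) = 0.64
  ((~y -> y) -> y): min(1, 1 − 0.64 + 0.32) = 0.68
  (((~y -> y) -> y) -> x): min(1, 1 − 0.68 + 0.08) = 0.4
  ((((~y -> y) -> y) -> x) -> y): min(1, 1 − 0.4 + 0.32) = 0.92
  ~x: Łukasiewicz ¬ gives 1 − 0.08 = 0.92
  (((((~y -> y) -> y) -> x) -> y) -> ~x): min(1, 1 − 0.92 + 0.92) = 1
  ((((((~y -> y) -> y) -> x) -> y) -> ~x) -> y): min(1, 1 − 1 + 0.32) = 0.32
  (((((((~y -> y) -> y) -> x) -> y) -> ~x) -> y) -> x): min(1, 1 − 0.32 + 0.08) = 0.76
  ~x: Łukasiewicz ¬ gives 1 − 0.08 = 0.92
  ((((((((~y -> y) -> y) -> x) -> y) -> ~x) -> y) -> x) -> ~x): min(1, 1 − 0.76 + 0.92) = 1
  Łukasiewicz value = 1
Difference: 0 − 1 = -1.00

-1.00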